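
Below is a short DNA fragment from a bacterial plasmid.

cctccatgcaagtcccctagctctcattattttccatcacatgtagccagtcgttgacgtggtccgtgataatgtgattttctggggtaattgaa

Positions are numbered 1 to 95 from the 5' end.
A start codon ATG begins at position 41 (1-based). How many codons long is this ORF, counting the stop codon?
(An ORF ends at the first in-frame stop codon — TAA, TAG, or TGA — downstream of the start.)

2

Codons from position 41: ATG (41–43), TAG (44–46).
TAG is the first in-frame stop; that's 2 codons including the stop.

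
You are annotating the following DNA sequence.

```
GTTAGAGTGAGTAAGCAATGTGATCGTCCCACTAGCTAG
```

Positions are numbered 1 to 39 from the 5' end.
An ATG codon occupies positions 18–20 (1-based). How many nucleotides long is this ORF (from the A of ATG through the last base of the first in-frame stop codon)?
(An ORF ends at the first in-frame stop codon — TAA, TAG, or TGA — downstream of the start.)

Codons from position 18: ATG (18–20), TGA (21–23).
TGA is the first in-frame stop; ORF spans 18–23, 6 nucleotides.

6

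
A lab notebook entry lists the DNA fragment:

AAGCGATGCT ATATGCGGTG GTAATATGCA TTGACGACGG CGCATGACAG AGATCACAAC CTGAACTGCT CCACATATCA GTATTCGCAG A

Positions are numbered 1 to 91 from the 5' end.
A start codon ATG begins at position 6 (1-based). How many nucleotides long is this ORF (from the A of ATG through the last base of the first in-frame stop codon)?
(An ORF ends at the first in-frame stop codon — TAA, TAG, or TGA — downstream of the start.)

Codons from position 6: ATG (6–8), CTA (9–11), TAT (12–14), GCG (15–17), GTG (18–20), GTA (21–23), ATA (24–26), TGC (27–29), ATT (30–32), GAC (33–35), GAC (36–38), GGC (39–41), GCA (42–44), TGA (45–47).
TGA is the first in-frame stop; ORF spans 6–47, 42 nucleotides.

42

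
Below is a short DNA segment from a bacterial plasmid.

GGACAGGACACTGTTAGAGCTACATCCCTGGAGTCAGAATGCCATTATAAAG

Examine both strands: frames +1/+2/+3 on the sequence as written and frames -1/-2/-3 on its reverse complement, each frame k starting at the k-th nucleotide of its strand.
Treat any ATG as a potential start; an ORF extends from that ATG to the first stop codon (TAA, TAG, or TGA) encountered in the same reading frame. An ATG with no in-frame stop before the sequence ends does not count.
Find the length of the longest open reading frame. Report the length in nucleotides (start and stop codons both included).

Reverse complement (5'→3'): CTTTATAATGGCATTCTGACTCCAGGGATGTAGCTCTAACAGTGTCCTGTCC
Frame +1: GGA CAG GAC ACT GTT AGA GCT ACA TCC CTG GAG TCA GAA TGC CAT TAT AAA — no ATG→stop ORF.
Frame +2: GAC AGG ACA CTG TTA GAG CTA CAT CCC TGG AGT CAG AAT GCC ATT ATA AAG — no ATG→stop ORF.
Frame +3: ACA GGA CAC TGT TAG AGC TAC ATC CCT GGA GTC AGA ATG CCA TTA TAA — ATG at 39, stop TAA at 48 → 12 nt.
Frame -1: CTT TAT AAT GGC ATT CTG ACT CCA GGG ATG TAG CTC TAA CAG TGT CCT GTC — ATG at 28, stop TAG at 31 → 6 nt.
Frame -2: TTT ATA ATG GCA TTC TGA CTC CAG GGA TGT AGC TCT AAC AGT GTC CTG TCC — ATG at 8, stop TGA at 17 → 12 nt.
Frame -3: TTA TAA TGG CAT TCT GAC TCC AGG GAT GTA GCT CTA ACA GTG TCC TGT — no ATG→stop ORF.
Longest: frame +3, positions 39–50, 12 nt = 4 codons = 3 aa. → 12 nucleotides.

12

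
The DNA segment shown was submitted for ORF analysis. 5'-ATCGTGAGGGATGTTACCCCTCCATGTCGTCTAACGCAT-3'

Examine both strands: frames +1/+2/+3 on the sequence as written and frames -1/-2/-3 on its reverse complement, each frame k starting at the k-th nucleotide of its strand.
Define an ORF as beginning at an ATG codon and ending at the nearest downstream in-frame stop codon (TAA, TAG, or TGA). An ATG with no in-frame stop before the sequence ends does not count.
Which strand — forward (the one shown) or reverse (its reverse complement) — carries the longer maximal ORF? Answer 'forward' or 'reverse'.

forward

Reverse complement (5'→3'): ATGCGTTAGACGACATGGAGGGGTAACATCCCTCACGAT
Frame +1: ATC GTG AGG GAT GTT ACC CCT CCA TGT CGT CTA ACG CAT — no ATG→stop ORF.
Frame +2: TCG TGA GGG ATG TTA CCC CTC CAT GTC GTC TAA CGC — ATG at 11, stop TAA at 32 → 24 nt.
Frame +3: CGT GAG GGA TGT TAC CCC TCC ATG TCG TCT AAC GCA — no ATG→stop ORF.
Frame -1: ATG CGT TAG ACG ACA TGG AGG GGT AAC ATC CCT CAC GAT — ATG at 1, stop TAG at 7 → 9 nt.
Frame -2: TGC GTT AGA CGA CAT GGA GGG GTA ACA TCC CTC ACG — no ATG→stop ORF.
Frame -3: GCG TTA GAC GAC ATG GAG GGG TAA CAT CCC TCA CGA — ATG at 15, stop TAA at 24 → 12 nt.
Forward-strand max 24 nt; reverse-strand max 12 nt. The forward strand has the longer ORF.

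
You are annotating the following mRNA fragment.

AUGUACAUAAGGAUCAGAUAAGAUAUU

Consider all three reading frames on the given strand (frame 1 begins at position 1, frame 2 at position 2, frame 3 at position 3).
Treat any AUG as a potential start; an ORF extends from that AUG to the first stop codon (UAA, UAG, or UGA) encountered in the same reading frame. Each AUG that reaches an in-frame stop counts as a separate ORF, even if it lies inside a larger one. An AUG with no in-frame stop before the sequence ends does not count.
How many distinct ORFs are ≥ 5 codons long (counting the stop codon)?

1

Frame 1: AUG UAC AUA AGG AUC AGA UAA GAU AUU — AUG at 1, stop UAA at 19 → 21 nt.
Frame 2: UGU ACA UAA GGA UCA GAU AAG AUA — no AUG→stop ORF.
Frame 3: GUA CAU AAG GAU CAG AUA AGA UAU — no AUG→stop ORF.
ORFs ≥ 5 codons: frame 1 1–21 (7 codons). Count = 1.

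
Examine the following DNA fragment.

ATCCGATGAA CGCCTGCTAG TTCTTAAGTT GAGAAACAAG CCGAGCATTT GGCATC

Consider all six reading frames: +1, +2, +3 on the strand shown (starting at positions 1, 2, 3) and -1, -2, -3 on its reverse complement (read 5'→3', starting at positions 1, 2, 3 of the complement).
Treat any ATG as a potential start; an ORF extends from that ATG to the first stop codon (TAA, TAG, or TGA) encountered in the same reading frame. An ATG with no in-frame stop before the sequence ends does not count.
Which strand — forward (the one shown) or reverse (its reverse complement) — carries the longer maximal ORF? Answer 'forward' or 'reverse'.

Reverse complement (5'→3'): GATGCCAAATGCTCGGCTTGTTTCTCAACTTAAGAACTAGCAGGCGTTCATCGGAT
Frame +1: ATC CGA TGA ACG CCT GCT AGT TCT TAA GTT GAG AAA CAA GCC GAG CAT TTG GCA — no ATG→stop ORF.
Frame +2: TCC GAT GAA CGC CTG CTA GTT CTT AAG TTG AGA AAC AAG CCG AGC ATT TGG CAT — no ATG→stop ORF.
Frame +3: CCG ATG AAC GCC TGC TAG TTC TTA AGT TGA GAA ACA AGC CGA GCA TTT GGC ATC — ATG at 6, stop TAG at 18 → 15 nt.
Frame -1: GAT GCC AAA TGC TCG GCT TGT TTC TCA ACT TAA GAA CTA GCA GGC GTT CAT CGG — no ATG→stop ORF.
Frame -2: ATG CCA AAT GCT CGG CTT GTT TCT CAA CTT AAG AAC TAG CAG GCG TTC ATC GGA — ATG at 2, stop TAG at 38 → 39 nt.
Frame -3: TGC CAA ATG CTC GGC TTG TTT CTC AAC TTA AGA ACT AGC AGG CGT TCA TCG GAT — no ATG→stop ORF.
Forward-strand max 15 nt; reverse-strand max 39 nt. The reverse strand has the longer ORF.

reverse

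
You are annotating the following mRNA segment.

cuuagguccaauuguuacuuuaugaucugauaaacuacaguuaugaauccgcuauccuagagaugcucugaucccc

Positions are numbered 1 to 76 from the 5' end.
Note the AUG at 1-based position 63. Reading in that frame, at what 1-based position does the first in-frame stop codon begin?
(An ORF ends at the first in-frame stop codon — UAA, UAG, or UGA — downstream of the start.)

Codons from position 63: AUG (63–65), CUC (66–68), UGA (69–71).
UGA is a stop codon; it begins at position 69.

69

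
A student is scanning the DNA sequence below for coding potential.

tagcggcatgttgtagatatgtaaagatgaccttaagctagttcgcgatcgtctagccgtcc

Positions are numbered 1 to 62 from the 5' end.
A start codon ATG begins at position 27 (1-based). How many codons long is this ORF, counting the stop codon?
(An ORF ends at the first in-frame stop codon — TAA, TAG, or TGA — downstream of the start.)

5

Codons from position 27: ATG (27–29), ACC (30–32), TTA (33–35), AGC (36–38), TAG (39–41).
TAG is the first in-frame stop; that's 5 codons including the stop.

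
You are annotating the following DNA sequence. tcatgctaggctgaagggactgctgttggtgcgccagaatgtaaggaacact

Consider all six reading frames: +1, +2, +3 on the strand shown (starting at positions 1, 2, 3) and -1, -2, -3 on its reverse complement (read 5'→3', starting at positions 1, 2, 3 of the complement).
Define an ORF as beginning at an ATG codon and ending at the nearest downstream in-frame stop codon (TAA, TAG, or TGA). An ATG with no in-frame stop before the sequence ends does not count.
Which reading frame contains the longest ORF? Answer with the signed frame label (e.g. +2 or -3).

+3

Reverse complement (5'→3'): AGTGTTCCTTACATTCTGGCGCACCAACAGCAGTCCCTTCAGCCTAGCATGA
Frame +1: TCA TGC TAG GCT GAA GGG ACT GCT GTT GGT GCG CCA GAA TGT AAG GAA CAC — no ATG→stop ORF.
Frame +2: CAT GCT AGG CTG AAG GGA CTG CTG TTG GTG CGC CAG AAT GTA AGG AAC ACT — no ATG→stop ORF.
Frame +3: ATG CTA GGC TGA AGG GAC TGC TGT TGG TGC GCC AGA ATG TAA GGA ACA — ATG at 3, stop TGA at 12 → 12 nt; ATG at 39, stop TAA at 42 → 6 nt.
Frame -1: AGT GTT CCT TAC ATT CTG GCG CAC CAA CAG CAG TCC CTT CAG CCT AGC ATG — no ATG→stop ORF.
Frame -2: GTG TTC CTT ACA TTC TGG CGC ACC AAC AGC AGT CCC TTC AGC CTA GCA TGA — no ATG→stop ORF.
Frame -3: TGT TCC TTA CAT TCT GGC GCA CCA ACA GCA GTC CCT TCA GCC TAG CAT — no ATG→stop ORF.
Longest ORF is 12 nt in frame +3 (positions 3–14).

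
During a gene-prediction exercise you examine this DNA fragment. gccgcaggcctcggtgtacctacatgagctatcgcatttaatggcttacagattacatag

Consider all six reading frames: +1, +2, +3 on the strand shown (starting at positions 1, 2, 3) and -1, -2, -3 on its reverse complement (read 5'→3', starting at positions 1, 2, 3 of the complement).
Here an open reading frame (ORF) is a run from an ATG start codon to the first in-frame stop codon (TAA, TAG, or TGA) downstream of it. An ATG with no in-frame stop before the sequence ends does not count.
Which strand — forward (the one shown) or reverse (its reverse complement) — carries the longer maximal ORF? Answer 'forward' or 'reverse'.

forward

Reverse complement (5'→3'): CTATGTAATCTGTAAGCCATTAAATGCGATAGCTCATGTAGGTACACCGAGGCCTGCGGC
Frame +1: GCC GCA GGC CTC GGT GTA CCT ACA TGA GCT ATC GCA TTT AAT GGC TTA CAG ATT ACA TAG — no ATG→stop ORF.
Frame +2: CCG CAG GCC TCG GTG TAC CTA CAT GAG CTA TCG CAT TTA ATG GCT TAC AGA TTA CAT — no ATG→stop ORF.
Frame +3: CGC AGG CCT CGG TGT ACC TAC ATG AGC TAT CGC ATT TAA TGG CTT ACA GAT TAC ATA — ATG at 24, stop TAA at 39 → 18 nt.
Frame -1: CTA TGT AAT CTG TAA GCC ATT AAA TGC GAT AGC TCA TGT AGG TAC ACC GAG GCC TGC GGC — no ATG→stop ORF.
Frame -2: TAT GTA ATC TGT AAG CCA TTA AAT GCG ATA GCT CAT GTA GGT ACA CCG AGG CCT GCG — no ATG→stop ORF.
Frame -3: ATG TAA TCT GTA AGC CAT TAA ATG CGA TAG CTC ATG TAG GTA CAC CGA GGC CTG CGG — ATG at 3, stop TAA at 6 → 6 nt; ATG at 24, stop TAG at 30 → 9 nt; ATG at 36, stop TAG at 39 → 6 nt.
Forward-strand max 18 nt; reverse-strand max 9 nt. The forward strand has the longer ORF.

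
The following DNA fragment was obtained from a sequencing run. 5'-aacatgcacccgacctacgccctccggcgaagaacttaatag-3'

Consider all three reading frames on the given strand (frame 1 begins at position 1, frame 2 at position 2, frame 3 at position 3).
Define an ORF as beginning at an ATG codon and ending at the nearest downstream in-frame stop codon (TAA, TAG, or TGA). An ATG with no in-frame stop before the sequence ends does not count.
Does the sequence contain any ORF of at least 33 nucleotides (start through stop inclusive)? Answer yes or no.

Frame 1: AAC ATG CAC CCG ACC TAC GCC CTC CGG CGA AGA ACT TAA TAG — ATG at 4, stop TAA at 37 → 36 nt.
Frame 2: ACA TGC ACC CGA CCT ACG CCC TCC GGC GAA GAA CTT AAT — no ATG→stop ORF.
Frame 3: CAT GCA CCC GAC CTA CGC CCT CCG GCG AAG AAC TTA ATA — no ATG→stop ORF.
Frame 1 has an ORF of 36 nucleotides (positions 4–39) ≥ 33, so yes.

yes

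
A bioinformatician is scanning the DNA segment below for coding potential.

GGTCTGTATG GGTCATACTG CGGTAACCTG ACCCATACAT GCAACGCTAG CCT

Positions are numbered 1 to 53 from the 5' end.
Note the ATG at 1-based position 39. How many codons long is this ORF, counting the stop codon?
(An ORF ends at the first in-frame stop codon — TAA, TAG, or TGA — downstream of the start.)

4

Codons from position 39: ATG (39–41), CAA (42–44), CGC (45–47), TAG (48–50).
TAG is the first in-frame stop; that's 4 codons including the stop.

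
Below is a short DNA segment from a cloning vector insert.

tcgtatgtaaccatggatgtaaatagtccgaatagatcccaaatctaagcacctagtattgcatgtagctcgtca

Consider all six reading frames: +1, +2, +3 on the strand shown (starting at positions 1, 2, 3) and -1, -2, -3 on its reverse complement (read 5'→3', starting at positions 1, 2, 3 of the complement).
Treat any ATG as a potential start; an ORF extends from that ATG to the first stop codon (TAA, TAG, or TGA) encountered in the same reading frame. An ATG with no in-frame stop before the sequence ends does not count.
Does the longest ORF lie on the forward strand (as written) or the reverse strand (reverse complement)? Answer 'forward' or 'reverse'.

Reverse complement (5'→3'): TGACGAGCTACATGCAATACTAGGTGCTTAGATTTGGGATCTATTCGGACTATTTACATCCATGGTTACATACGA
Frame +1: TCG TAT GTA ACC ATG GAT GTA AAT AGT CCG AAT AGA TCC CAA ATC TAA GCA CCT AGT ATT GCA TGT AGC TCG TCA — ATG at 13, stop TAA at 46 → 36 nt.
Frame +2: CGT ATG TAA CCA TGG ATG TAA ATA GTC CGA ATA GAT CCC AAA TCT AAG CAC CTA GTA TTG CAT GTA GCT CGT — ATG at 5, stop TAA at 8 → 6 nt; ATG at 17, stop TAA at 20 → 6 nt.
Frame +3: GTA TGT AAC CAT GGA TGT AAA TAG TCC GAA TAG ATC CCA AAT CTA AGC ACC TAG TAT TGC ATG TAG CTC GTC — ATG at 63, stop TAG at 66 → 6 nt.
Frame -1: TGA CGA GCT ACA TGC AAT ACT AGG TGC TTA GAT TTG GGA TCT ATT CGG ACT ATT TAC ATC CAT GGT TAC ATA CGA — no ATG→stop ORF.
Frame -2: GAC GAG CTA CAT GCA ATA CTA GGT GCT TAG ATT TGG GAT CTA TTC GGA CTA TTT ACA TCC ATG GTT ACA TAC — no ATG→stop ORF.
Frame -3: ACG AGC TAC ATG CAA TAC TAG GTG CTT AGA TTT GGG ATC TAT TCG GAC TAT TTA CAT CCA TGG TTA CAT ACG — ATG at 12, stop TAG at 21 → 12 nt.
Forward-strand max 36 nt; reverse-strand max 12 nt. The forward strand has the longer ORF.

forward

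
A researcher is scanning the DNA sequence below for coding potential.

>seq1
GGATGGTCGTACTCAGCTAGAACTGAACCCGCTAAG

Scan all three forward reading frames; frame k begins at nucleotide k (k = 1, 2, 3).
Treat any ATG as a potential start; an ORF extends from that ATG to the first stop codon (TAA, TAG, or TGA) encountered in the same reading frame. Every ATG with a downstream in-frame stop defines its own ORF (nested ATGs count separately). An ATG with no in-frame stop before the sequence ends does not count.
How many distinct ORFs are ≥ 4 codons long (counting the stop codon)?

Frame 1: GGA TGG TCG TAC TCA GCT AGA ACT GAA CCC GCT AAG — no ATG→stop ORF.
Frame 2: GAT GGT CGT ACT CAG CTA GAA CTG AAC CCG CTA — no ATG→stop ORF.
Frame 3: ATG GTC GTA CTC AGC TAG AAC TGA ACC CGC TAA — ATG at 3, stop TAG at 18 → 18 nt.
ORFs ≥ 4 codons: frame 3 3–20 (6 codons). Count = 1.

1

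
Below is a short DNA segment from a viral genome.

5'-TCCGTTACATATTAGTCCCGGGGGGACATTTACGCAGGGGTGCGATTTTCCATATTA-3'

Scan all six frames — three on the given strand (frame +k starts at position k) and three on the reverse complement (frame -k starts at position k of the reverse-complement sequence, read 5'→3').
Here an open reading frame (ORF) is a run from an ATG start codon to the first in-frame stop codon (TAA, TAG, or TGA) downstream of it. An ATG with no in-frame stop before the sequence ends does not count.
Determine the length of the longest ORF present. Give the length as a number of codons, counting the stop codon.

8

Reverse complement (5'→3'): TAATATGGAAAATCGCACCCCTGCGTAAATGTCCCCCCGGGACTAATATGTAACGGA
Frame +1: TCC GTT ACA TAT TAG TCC CGG GGG GAC ATT TAC GCA GGG GTG CGA TTT TCC ATA TTA — no ATG→stop ORF.
Frame +2: CCG TTA CAT ATT AGT CCC GGG GGG ACA TTT ACG CAG GGG TGC GAT TTT CCA TAT — no ATG→stop ORF.
Frame +3: CGT TAC ATA TTA GTC CCG GGG GGA CAT TTA CGC AGG GGT GCG ATT TTC CAT ATT — no ATG→stop ORF.
Frame -1: TAA TAT GGA AAA TCG CAC CCC TGC GTA AAT GTC CCC CCG GGA CTA ATA TGT AAC GGA — no ATG→stop ORF.
Frame -2: AAT ATG GAA AAT CGC ACC CCT GCG TAA ATG TCC CCC CGG GAC TAA TAT GTA ACG — ATG at 5, stop TAA at 26 → 24 nt; ATG at 29, stop TAA at 44 → 18 nt.
Frame -3: ATA TGG AAA ATC GCA CCC CTG CGT AAA TGT CCC CCC GGG ACT AAT ATG TAA CGG — ATG at 48, stop TAA at 51 → 6 nt.
Longest: frame -2, positions 5–28, 24 nt = 8 codons = 7 aa. → 8 codons.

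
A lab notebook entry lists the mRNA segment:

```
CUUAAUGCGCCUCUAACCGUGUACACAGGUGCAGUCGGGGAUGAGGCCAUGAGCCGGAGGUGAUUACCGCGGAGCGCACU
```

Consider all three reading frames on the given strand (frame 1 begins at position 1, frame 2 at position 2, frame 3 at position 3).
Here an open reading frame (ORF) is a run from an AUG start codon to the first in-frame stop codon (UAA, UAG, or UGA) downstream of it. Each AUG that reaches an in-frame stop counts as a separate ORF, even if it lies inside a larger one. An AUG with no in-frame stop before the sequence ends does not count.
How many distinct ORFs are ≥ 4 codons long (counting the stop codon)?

3

Frame 1: CUU AAU GCG CCU CUA ACC GUG UAC ACA GGU GCA GUC GGG GAU GAG GCC AUG AGC CGG AGG UGA UUA CCG CGG AGC GCA — AUG at 49, stop UGA at 61 → 15 nt.
Frame 2: UUA AUG CGC CUC UAA CCG UGU ACA CAG GUG CAG UCG GGG AUG AGG CCA UGA GCC GGA GGU GAU UAC CGC GGA GCG CAC — AUG at 5, stop UAA at 14 → 12 nt; AUG at 41, stop UGA at 50 → 12 nt.
Frame 3: UAA UGC GCC UCU AAC CGU GUA CAC AGG UGC AGU CGG GGA UGA GGC CAU GAG CCG GAG GUG AUU ACC GCG GAG CGC ACU — no AUG→stop ORF.
ORFs ≥ 4 codons: frame 1 49–63 (5 codons), frame 2 5–16 (4 codons), frame 2 41–52 (4 codons). Count = 3.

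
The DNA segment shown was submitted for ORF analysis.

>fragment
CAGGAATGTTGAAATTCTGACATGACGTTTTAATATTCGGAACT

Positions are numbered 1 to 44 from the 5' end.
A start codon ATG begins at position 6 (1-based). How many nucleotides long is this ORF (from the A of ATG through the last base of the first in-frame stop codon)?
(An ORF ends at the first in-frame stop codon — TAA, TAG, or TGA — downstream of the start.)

Codons from position 6: ATG (6–8), TTG (9–11), AAA (12–14), TTC (15–17), TGA (18–20).
TGA is the first in-frame stop; ORF spans 6–20, 15 nucleotides.

15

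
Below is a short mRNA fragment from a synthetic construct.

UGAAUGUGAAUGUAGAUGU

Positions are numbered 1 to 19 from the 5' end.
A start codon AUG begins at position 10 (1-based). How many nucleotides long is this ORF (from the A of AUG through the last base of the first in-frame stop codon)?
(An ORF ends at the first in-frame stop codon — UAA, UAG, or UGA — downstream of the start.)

6

Codons from position 10: AUG (10–12), UAG (13–15).
UAG is the first in-frame stop; ORF spans 10–15, 6 nucleotides.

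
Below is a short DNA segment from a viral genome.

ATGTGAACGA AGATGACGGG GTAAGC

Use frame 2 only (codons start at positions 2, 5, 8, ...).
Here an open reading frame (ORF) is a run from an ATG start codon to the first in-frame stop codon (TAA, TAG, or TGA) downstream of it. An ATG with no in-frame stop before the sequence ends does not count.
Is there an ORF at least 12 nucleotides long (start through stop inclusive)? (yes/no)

no

Frame 2: TGT GAA CGA AGA TGA CGG GGT AAG — no ATG→stop ORF.
Largest ORF found is 0 nucleotides < 12, so no.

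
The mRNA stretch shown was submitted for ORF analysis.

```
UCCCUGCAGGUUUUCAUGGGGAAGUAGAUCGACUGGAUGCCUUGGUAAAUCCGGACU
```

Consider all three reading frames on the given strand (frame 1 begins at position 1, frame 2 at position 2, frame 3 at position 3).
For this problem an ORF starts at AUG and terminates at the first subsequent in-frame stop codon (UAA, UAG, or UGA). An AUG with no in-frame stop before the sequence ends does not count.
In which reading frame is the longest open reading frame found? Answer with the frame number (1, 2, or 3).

1

Frame 1: UCC CUG CAG GUU UUC AUG GGG AAG UAG AUC GAC UGG AUG CCU UGG UAA AUC CGG ACU — AUG at 16, stop UAG at 25 → 12 nt; AUG at 37, stop UAA at 46 → 12 nt.
Frame 2: CCC UGC AGG UUU UCA UGG GGA AGU AGA UCG ACU GGA UGC CUU GGU AAA UCC GGA — no AUG→stop ORF.
Frame 3: CCU GCA GGU UUU CAU GGG GAA GUA GAU CGA CUG GAU GCC UUG GUA AAU CCG GAC — no AUG→stop ORF.
Longest ORF is 12 nt in frame 1 (positions 16–27).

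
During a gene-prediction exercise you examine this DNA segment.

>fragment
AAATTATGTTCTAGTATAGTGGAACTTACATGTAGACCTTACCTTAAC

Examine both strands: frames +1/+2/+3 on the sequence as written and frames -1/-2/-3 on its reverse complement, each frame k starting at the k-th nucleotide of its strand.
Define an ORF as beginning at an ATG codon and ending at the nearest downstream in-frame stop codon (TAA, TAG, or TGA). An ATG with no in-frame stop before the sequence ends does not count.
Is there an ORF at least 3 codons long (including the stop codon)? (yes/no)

yes

Reverse complement (5'→3'): GTTAAGGTAAGGTCTACATGTAAGTTCCACTATACTAGAACATAATTT
Frame +1: AAA TTA TGT TCT AGT ATA GTG GAA CTT ACA TGT AGA CCT TAC CTT AAC — no ATG→stop ORF.
Frame +2: AAT TAT GTT CTA GTA TAG TGG AAC TTA CAT GTA GAC CTT ACC TTA — no ATG→stop ORF.
Frame +3: ATT ATG TTC TAG TAT AGT GGA ACT TAC ATG TAG ACC TTA CCT TAA — ATG at 6, stop TAG at 12 → 9 nt; ATG at 30, stop TAG at 33 → 6 nt.
Frame -1: GTT AAG GTA AGG TCT ACA TGT AAG TTC CAC TAT ACT AGA ACA TAA TTT — no ATG→stop ORF.
Frame -2: TTA AGG TAA GGT CTA CAT GTA AGT TCC ACT ATA CTA GAA CAT AAT — no ATG→stop ORF.
Frame -3: TAA GGT AAG GTC TAC ATG TAA GTT CCA CTA TAC TAG AAC ATA ATT — ATG at 18, stop TAA at 21 → 6 nt.
Frame +3 has an ORF of 3 codons (positions 6–14) ≥ 3, so yes.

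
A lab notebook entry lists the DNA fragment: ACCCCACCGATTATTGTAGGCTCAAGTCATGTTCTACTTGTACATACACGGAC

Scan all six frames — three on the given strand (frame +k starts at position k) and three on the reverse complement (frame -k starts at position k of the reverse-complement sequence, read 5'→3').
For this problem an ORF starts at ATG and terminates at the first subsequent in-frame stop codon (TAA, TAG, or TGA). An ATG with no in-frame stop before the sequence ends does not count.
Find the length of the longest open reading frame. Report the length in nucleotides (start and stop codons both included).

Reverse complement (5'→3'): GTCCGTGTATGTACAAGTAGAACATGACTTGAGCCTACAATAATCGGTGGGGT
Frame +1: ACC CCA CCG ATT ATT GTA GGC TCA AGT CAT GTT CTA CTT GTA CAT ACA CGG — no ATG→stop ORF.
Frame +2: CCC CAC CGA TTA TTG TAG GCT CAA GTC ATG TTC TAC TTG TAC ATA CAC GGA — no ATG→stop ORF.
Frame +3: CCC ACC GAT TAT TGT AGG CTC AAG TCA TGT TCT ACT TGT ACA TAC ACG GAC — no ATG→stop ORF.
Frame -1: GTC CGT GTA TGT ACA AGT AGA ACA TGA CTT GAG CCT ACA ATA ATC GGT GGG — no ATG→stop ORF.
Frame -2: TCC GTG TAT GTA CAA GTA GAA CAT GAC TTG AGC CTA CAA TAA TCG GTG GGG — no ATG→stop ORF.
Frame -3: CCG TGT ATG TAC AAG TAG AAC ATG ACT TGA GCC TAC AAT AAT CGG TGG GGT — ATG at 9, stop TAG at 18 → 12 nt; ATG at 24, stop TGA at 30 → 9 nt.
Longest: frame -3, positions 9–20, 12 nt = 4 codons = 3 aa. → 12 nucleotides.

12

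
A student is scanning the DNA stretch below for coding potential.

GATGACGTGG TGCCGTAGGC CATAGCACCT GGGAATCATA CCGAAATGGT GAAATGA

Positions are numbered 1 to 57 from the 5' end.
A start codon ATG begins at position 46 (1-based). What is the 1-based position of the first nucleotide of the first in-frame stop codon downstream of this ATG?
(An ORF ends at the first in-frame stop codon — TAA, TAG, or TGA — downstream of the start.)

55

Codons from position 46: ATG (46–48), GTG (49–51), AAA (52–54), TGA (55–57).
TGA is a stop codon; it begins at position 55.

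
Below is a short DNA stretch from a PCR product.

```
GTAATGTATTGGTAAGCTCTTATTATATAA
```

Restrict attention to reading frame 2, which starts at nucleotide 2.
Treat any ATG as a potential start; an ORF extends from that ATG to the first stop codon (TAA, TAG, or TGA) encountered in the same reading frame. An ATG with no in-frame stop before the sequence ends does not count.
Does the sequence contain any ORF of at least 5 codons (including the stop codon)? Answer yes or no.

Frame 2: TAA TGT ATT GGT AAG CTC TTA TTA TAT — no ATG→stop ORF.
Largest ORF found is 0 codons < 5, so no.

no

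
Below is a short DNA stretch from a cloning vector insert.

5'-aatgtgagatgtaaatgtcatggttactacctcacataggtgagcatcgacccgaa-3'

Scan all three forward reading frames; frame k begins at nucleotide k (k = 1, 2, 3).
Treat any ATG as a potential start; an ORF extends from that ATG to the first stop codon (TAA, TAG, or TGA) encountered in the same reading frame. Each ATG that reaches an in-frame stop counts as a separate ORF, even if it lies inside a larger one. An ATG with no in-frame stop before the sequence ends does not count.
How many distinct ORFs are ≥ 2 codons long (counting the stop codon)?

Frame 1: AAT GTG AGA TGT AAA TGT CAT GGT TAC TAC CTC ACA TAG GTG AGC ATC GAC CCG — no ATG→stop ORF.
Frame 2: ATG TGA GAT GTA AAT GTC ATG GTT ACT ACC TCA CAT AGG TGA GCA TCG ACC CGA — ATG at 2, stop TGA at 5 → 6 nt; ATG at 20, stop TGA at 41 → 24 nt.
Frame 3: TGT GAG ATG TAA ATG TCA TGG TTA CTA CCT CAC ATA GGT GAG CAT CGA CCC GAA — ATG at 9, stop TAA at 12 → 6 nt.
ORFs ≥ 2 codons: frame 2 2–7 (2 codons), frame 2 20–43 (8 codons), frame 3 9–14 (2 codons). Count = 3.

3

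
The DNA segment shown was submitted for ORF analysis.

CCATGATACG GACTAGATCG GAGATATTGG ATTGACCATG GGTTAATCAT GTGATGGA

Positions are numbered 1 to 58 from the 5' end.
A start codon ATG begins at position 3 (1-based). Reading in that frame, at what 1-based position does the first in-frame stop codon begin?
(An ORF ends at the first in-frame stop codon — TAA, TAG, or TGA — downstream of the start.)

33

Codons from position 3: ATG (3–5), ATA (6–8), CGG (9–11), ACT (12–14), AGA (15–17), TCG (18–20), GAG (21–23), ATA (24–26), TTG (27–29), GAT (30–32), TGA (33–35).
TGA is a stop codon; it begins at position 33.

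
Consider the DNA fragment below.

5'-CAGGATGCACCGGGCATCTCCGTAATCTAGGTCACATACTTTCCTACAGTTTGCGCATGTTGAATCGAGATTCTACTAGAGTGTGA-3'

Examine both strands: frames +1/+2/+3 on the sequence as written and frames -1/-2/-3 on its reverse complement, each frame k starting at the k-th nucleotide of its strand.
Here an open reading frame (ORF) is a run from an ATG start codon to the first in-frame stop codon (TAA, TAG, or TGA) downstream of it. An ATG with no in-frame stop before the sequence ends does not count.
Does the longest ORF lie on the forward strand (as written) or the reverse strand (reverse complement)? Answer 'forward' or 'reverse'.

forward

Reverse complement (5'→3'): TCACACTCTAGTAGAATCTCGATTCAACATGCGCAAACTGTAGGAAAGTATGTGACCTAGATTACGGAGATGCCCGGTGCATCCTG
Frame +1: CAG GAT GCA CCG GGC ATC TCC GTA ATC TAG GTC ACA TAC TTT CCT ACA GTT TGC GCA TGT TGA ATC GAG ATT CTA CTA GAG TGT — no ATG→stop ORF.
Frame +2: AGG ATG CAC CGG GCA TCT CCG TAA TCT AGG TCA CAT ACT TTC CTA CAG TTT GCG CAT GTT GAA TCG AGA TTC TAC TAG AGT GTG — ATG at 5, stop TAA at 23 → 21 nt.
Frame +3: GGA TGC ACC GGG CAT CTC CGT AAT CTA GGT CAC ATA CTT TCC TAC AGT TTG CGC ATG TTG AAT CGA GAT TCT ACT AGA GTG TGA — ATG at 57, stop TGA at 84 → 30 nt.
Frame -1: TCA CAC TCT AGT AGA ATC TCG ATT CAA CAT GCG CAA ACT GTA GGA AAG TAT GTG ACC TAG ATT ACG GAG ATG CCC GGT GCA TCC — no ATG→stop ORF.
Frame -2: CAC ACT CTA GTA GAA TCT CGA TTC AAC ATG CGC AAA CTG TAG GAA AGT ATG TGA CCT AGA TTA CGG AGA TGC CCG GTG CAT CCT — ATG at 29, stop TAG at 41 → 15 nt; ATG at 50, stop TGA at 53 → 6 nt.
Frame -3: ACA CTC TAG TAG AAT CTC GAT TCA ACA TGC GCA AAC TGT AGG AAA GTA TGT GAC CTA GAT TAC GGA GAT GCC CGG TGC ATC CTG — no ATG→stop ORF.
Forward-strand max 30 nt; reverse-strand max 15 nt. The forward strand has the longer ORF.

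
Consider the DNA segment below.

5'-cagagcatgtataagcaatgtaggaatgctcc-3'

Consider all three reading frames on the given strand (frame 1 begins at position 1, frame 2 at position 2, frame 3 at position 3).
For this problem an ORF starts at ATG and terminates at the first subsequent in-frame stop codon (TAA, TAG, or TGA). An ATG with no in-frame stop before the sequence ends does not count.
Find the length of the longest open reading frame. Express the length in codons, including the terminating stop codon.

Frame 1: CAG AGC ATG TAT AAG CAA TGT AGG AAT GCT — no ATG→stop ORF.
Frame 2: AGA GCA TGT ATA AGC AAT GTA GGA ATG CTC — no ATG→stop ORF.
Frame 3: GAG CAT GTA TAA GCA ATG TAG GAA TGC TCC — ATG at 18, stop TAG at 21 → 6 nt.
Longest: frame 3, positions 18–23, 6 nt = 2 codons = 1 aa. → 2 codons.

2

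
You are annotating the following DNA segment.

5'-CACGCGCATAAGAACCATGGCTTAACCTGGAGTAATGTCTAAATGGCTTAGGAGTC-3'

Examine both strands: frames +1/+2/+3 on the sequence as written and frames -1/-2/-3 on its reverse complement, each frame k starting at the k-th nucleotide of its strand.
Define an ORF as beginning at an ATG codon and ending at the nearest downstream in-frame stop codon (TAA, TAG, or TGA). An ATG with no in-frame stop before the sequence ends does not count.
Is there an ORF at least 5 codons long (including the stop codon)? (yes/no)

Reverse complement (5'→3'): GACTCCTAAGCCATTTAGACATTACTCCAGGTTAAGCCATGGTTCTTATGCGCGTG
Frame +1: CAC GCG CAT AAG AAC CAT GGC TTA ACC TGG AGT AAT GTC TAA ATG GCT TAG GAG — ATG at 43, stop TAG at 49 → 9 nt.
Frame +2: ACG CGC ATA AGA ACC ATG GCT TAA CCT GGA GTA ATG TCT AAA TGG CTT AGG AGT — ATG at 17, stop TAA at 23 → 9 nt.
Frame +3: CGC GCA TAA GAA CCA TGG CTT AAC CTG GAG TAA TGT CTA AAT GGC TTA GGA GTC — no ATG→stop ORF.
Frame -1: GAC TCC TAA GCC ATT TAG ACA TTA CTC CAG GTT AAG CCA TGG TTC TTA TGC GCG — no ATG→stop ORF.
Frame -2: ACT CCT AAG CCA TTT AGA CAT TAC TCC AGG TTA AGC CAT GGT TCT TAT GCG CGT — no ATG→stop ORF.
Frame -3: CTC CTA AGC CAT TTA GAC ATT ACT CCA GGT TAA GCC ATG GTT CTT ATG CGC GTG — no ATG→stop ORF.
Largest ORF found is 3 codons < 5, so no.

no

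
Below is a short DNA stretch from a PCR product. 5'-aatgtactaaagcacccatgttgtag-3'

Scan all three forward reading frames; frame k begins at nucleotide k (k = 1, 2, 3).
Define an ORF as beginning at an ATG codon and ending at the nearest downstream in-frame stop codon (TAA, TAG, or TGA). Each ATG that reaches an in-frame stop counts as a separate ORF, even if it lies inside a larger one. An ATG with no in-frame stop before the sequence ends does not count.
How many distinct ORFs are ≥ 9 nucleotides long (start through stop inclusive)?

Frame 1: AAT GTA CTA AAG CAC CCA TGT TGT — no ATG→stop ORF.
Frame 2: ATG TAC TAA AGC ACC CAT GTT GTA — ATG at 2, stop TAA at 8 → 9 nt.
Frame 3: TGT ACT AAA GCA CCC ATG TTG TAG — ATG at 18, stop TAG at 24 → 9 nt.
ORFs ≥ 9 nucleotides: frame 2 2–10 (9 nucleotides), frame 3 18–26 (9 nucleotides). Count = 2.

2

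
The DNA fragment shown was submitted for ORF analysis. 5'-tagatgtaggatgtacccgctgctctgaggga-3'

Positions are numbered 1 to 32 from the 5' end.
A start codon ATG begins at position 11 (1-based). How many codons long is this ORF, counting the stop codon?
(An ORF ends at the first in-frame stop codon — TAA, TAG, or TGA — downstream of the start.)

Codons from position 11: ATG (11–13), TAC (14–16), CCG (17–19), CTG (20–22), CTC (23–25), TGA (26–28).
TGA is the first in-frame stop; that's 6 codons including the stop.

6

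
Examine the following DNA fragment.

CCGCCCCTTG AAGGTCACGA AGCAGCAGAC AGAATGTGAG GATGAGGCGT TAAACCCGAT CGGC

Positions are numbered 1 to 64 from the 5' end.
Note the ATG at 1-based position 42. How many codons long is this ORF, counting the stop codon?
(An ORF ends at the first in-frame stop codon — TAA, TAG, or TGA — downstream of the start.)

4

Codons from position 42: ATG (42–44), AGG (45–47), CGT (48–50), TAA (51–53).
TAA is the first in-frame stop; that's 4 codons including the stop.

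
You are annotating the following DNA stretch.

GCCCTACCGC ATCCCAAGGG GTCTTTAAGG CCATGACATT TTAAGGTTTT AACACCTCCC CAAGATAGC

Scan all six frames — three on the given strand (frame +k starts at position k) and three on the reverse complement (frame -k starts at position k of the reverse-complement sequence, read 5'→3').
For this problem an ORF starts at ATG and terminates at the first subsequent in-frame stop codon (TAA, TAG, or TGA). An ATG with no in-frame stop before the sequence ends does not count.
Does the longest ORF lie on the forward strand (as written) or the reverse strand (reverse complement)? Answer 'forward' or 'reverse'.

reverse

Reverse complement (5'→3'): GCTATCTTGGGGAGGTGTTAAAACCTTAAAATGTCATGGCCTTAAAGACCCCTTGGGATGCGGTAGGGC
Frame +1: GCC CTA CCG CAT CCC AAG GGG TCT TTA AGG CCA TGA CAT TTT AAG GTT TTA ACA CCT CCC CAA GAT AGC — no ATG→stop ORF.
Frame +2: CCC TAC CGC ATC CCA AGG GGT CTT TAA GGC CAT GAC ATT TTA AGG TTT TAA CAC CTC CCC AAG ATA — no ATG→stop ORF.
Frame +3: CCT ACC GCA TCC CAA GGG GTC TTT AAG GCC ATG ACA TTT TAA GGT TTT AAC ACC TCC CCA AGA TAG — ATG at 33, stop TAA at 42 → 12 nt.
Frame -1: GCT ATC TTG GGG AGG TGT TAA AAC CTT AAA ATG TCA TGG CCT TAA AGA CCC CTT GGG ATG CGG TAG GGC — ATG at 31, stop TAA at 43 → 15 nt; ATG at 58, stop TAG at 64 → 9 nt.
Frame -2: CTA TCT TGG GGA GGT GTT AAA ACC TTA AAA TGT CAT GGC CTT AAA GAC CCC TTG GGA TGC GGT AGG — no ATG→stop ORF.
Frame -3: TAT CTT GGG GAG GTG TTA AAA CCT TAA AAT GTC ATG GCC TTA AAG ACC CCT TGG GAT GCG GTA GGG — no ATG→stop ORF.
Forward-strand max 12 nt; reverse-strand max 15 nt. The reverse strand has the longer ORF.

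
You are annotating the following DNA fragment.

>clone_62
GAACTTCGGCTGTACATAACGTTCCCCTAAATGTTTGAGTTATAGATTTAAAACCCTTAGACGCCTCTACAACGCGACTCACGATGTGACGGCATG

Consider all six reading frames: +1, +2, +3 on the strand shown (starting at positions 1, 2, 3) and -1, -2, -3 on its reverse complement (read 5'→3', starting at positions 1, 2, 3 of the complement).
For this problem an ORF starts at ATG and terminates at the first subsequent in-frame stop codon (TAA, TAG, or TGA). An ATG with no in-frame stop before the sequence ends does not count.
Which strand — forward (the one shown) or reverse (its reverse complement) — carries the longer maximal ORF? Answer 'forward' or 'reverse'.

Reverse complement (5'→3'): CATGCCGTCACATCGTGAGTCGCGTTGTAGAGGCGTCTAAGGGTTTTAAATCTATAACTCAAACATTTAGGGGAACGTTATGTACAGCCGAAGTTC
Frame +1: GAA CTT CGG CTG TAC ATA ACG TTC CCC TAA ATG TTT GAG TTA TAG ATT TAA AAC CCT TAG ACG CCT CTA CAA CGC GAC TCA CGA TGT GAC GGC ATG — ATG at 31, stop TAG at 43 → 15 nt.
Frame +2: AAC TTC GGC TGT ACA TAA CGT TCC CCT AAA TGT TTG AGT TAT AGA TTT AAA ACC CTT AGA CGC CTC TAC AAC GCG ACT CAC GAT GTG ACG GCA — no ATG→stop ORF.
Frame +3: ACT TCG GCT GTA CAT AAC GTT CCC CTA AAT GTT TGA GTT ATA GAT TTA AAA CCC TTA GAC GCC TCT ACA ACG CGA CTC ACG ATG TGA CGG CAT — ATG at 84, stop TGA at 87 → 6 nt.
Frame -1: CAT GCC GTC ACA TCG TGA GTC GCG TTG TAG AGG CGT CTA AGG GTT TTA AAT CTA TAA CTC AAA CAT TTA GGG GAA CGT TAT GTA CAG CCG AAG TTC — no ATG→stop ORF.
Frame -2: ATG CCG TCA CAT CGT GAG TCG CGT TGT AGA GGC GTC TAA GGG TTT TAA ATC TAT AAC TCA AAC ATT TAG GGG AAC GTT ATG TAC AGC CGA AGT — ATG at 2, stop TAA at 38 → 39 nt.
Frame -3: TGC CGT CAC ATC GTG AGT CGC GTT GTA GAG GCG TCT AAG GGT TTT AAA TCT ATA ACT CAA ACA TTT AGG GGA ACG TTA TGT ACA GCC GAA GTT — no ATG→stop ORF.
Forward-strand max 15 nt; reverse-strand max 39 nt. The reverse strand has the longer ORF.

reverse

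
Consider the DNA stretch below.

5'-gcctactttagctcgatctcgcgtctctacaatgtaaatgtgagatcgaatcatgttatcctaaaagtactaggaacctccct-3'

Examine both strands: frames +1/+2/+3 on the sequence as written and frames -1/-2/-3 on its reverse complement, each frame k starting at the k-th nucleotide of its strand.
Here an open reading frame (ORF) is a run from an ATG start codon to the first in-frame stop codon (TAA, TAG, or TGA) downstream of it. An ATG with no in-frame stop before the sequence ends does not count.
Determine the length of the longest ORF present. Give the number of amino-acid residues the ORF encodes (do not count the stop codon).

Reverse complement (5'→3'): AGGGAGGTTCCTAGTACTTTTAGGATAACATGATTCGATCTCACATTTACATTGTAGAGACGCGAGATCGAGCTAAAGTAGGC
Frame +1: GCC TAC TTT AGC TCG ATC TCG CGT CTC TAC AAT GTA AAT GTG AGA TCG AAT CAT GTT ATC CTA AAA GTA CTA GGA ACC TCC — no ATG→stop ORF.
Frame +2: CCT ACT TTA GCT CGA TCT CGC GTC TCT ACA ATG TAA ATG TGA GAT CGA ATC ATG TTA TCC TAA AAG TAC TAG GAA CCT CCC — ATG at 32, stop TAA at 35 → 6 nt; ATG at 38, stop TGA at 41 → 6 nt; ATG at 53, stop TAA at 62 → 12 nt.
Frame +3: CTA CTT TAG CTC GAT CTC GCG TCT CTA CAA TGT AAA TGT GAG ATC GAA TCA TGT TAT CCT AAA AGT ACT AGG AAC CTC CCT — no ATG→stop ORF.
Frame -1: AGG GAG GTT CCT AGT ACT TTT AGG ATA ACA TGA TTC GAT CTC ACA TTT ACA TTG TAG AGA CGC GAG ATC GAG CTA AAG TAG — no ATG→stop ORF.
Frame -2: GGG AGG TTC CTA GTA CTT TTA GGA TAA CAT GAT TCG ATC TCA CAT TTA CAT TGT AGA GAC GCG AGA TCG AGC TAA AGT AGG — no ATG→stop ORF.
Frame -3: GGA GGT TCC TAG TAC TTT TAG GAT AAC ATG ATT CGA TCT CAC ATT TAC ATT GTA GAG ACG CGA GAT CGA GCT AAA GTA GGC — no ATG→stop ORF.
Longest: frame +2, positions 53–64, 12 nt = 4 codons = 3 aa. → 3 amino acids.

3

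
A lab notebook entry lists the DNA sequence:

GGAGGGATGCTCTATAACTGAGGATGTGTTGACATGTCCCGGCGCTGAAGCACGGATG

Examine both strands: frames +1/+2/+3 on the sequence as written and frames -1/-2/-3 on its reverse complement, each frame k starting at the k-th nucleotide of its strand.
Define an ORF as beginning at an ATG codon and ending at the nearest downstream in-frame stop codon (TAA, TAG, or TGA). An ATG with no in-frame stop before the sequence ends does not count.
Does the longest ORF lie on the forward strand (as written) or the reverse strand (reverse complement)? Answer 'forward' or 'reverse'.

reverse

Reverse complement (5'→3'): CATCCGTGCTTCAGCGCCGGGACATGTCAACACATCCTCAGTTATAGAGCATCCCTCC
Frame +1: GGA GGG ATG CTC TAT AAC TGA GGA TGT GTT GAC ATG TCC CGG CGC TGA AGC ACG GAT — ATG at 7, stop TGA at 19 → 15 nt; ATG at 34, stop TGA at 46 → 15 nt.
Frame +2: GAG GGA TGC TCT ATA ACT GAG GAT GTG TTG ACA TGT CCC GGC GCT GAA GCA CGG ATG — no ATG→stop ORF.
Frame +3: AGG GAT GCT CTA TAA CTG AGG ATG TGT TGA CAT GTC CCG GCG CTG AAG CAC GGA — ATG at 24, stop TGA at 30 → 9 nt.
Frame -1: CAT CCG TGC TTC AGC GCC GGG ACA TGT CAA CAC ATC CTC AGT TAT AGA GCA TCC CTC — no ATG→stop ORF.
Frame -2: ATC CGT GCT TCA GCG CCG GGA CAT GTC AAC ACA TCC TCA GTT ATA GAG CAT CCC TCC — no ATG→stop ORF.
Frame -3: TCC GTG CTT CAG CGC CGG GAC ATG TCA ACA CAT CCT CAG TTA TAG AGC ATC CCT — ATG at 24, stop TAG at 45 → 24 nt.
Forward-strand max 15 nt; reverse-strand max 24 nt. The reverse strand has the longer ORF.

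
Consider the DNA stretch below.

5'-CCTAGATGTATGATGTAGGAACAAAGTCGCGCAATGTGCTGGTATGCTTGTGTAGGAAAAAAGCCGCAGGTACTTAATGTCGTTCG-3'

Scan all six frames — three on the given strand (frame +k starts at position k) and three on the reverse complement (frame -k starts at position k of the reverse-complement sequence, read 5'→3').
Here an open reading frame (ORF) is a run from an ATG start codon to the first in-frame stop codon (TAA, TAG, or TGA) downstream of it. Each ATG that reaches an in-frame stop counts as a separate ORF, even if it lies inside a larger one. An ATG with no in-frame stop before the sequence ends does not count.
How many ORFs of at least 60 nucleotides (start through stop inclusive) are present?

Reverse complement (5'→3'): CGAACGACATTAAGTACCTGCGGCTTTTTTCCTACACAAGCATACCAGCACATTGCGCGACTTTGTTCCTACATCATACATCTAGG
Frame +1: CCT AGA TGT ATG ATG TAG GAA CAA AGT CGC GCA ATG TGC TGG TAT GCT TGT GTA GGA AAA AAG CCG CAG GTA CTT AAT GTC GTT — ATG at 10, stop TAG at 16 → 9 nt; ATG at 13, stop TAG at 16 → 6 nt.
Frame +2: CTA GAT GTA TGA TGT AGG AAC AAA GTC GCG CAA TGT GCT GGT ATG CTT GTG TAG GAA AAA AGC CGC AGG TAC TTA ATG TCG TTC — ATG at 44, stop TAG at 53 → 12 nt.
Frame +3: TAG ATG TAT GAT GTA GGA ACA AAG TCG CGC AAT GTG CTG GTA TGC TTG TGT AGG AAA AAA GCC GCA GGT ACT TAA TGT CGT TCG — ATG at 6, stop TAA at 75 → 72 nt.
Frame -1: CGA ACG ACA TTA AGT ACC TGC GGC TTT TTT CCT ACA CAA GCA TAC CAG CAC ATT GCG CGA CTT TGT TCC TAC ATC ATA CAT CTA — no ATG→stop ORF.
Frame -2: GAA CGA CAT TAA GTA CCT GCG GCT TTT TTC CTA CAC AAG CAT ACC AGC ACA TTG CGC GAC TTT GTT CCT ACA TCA TAC ATC TAG — no ATG→stop ORF.
Frame -3: AAC GAC ATT AAG TAC CTG CGG CTT TTT TCC TAC ACA AGC ATA CCA GCA CAT TGC GCG ACT TTG TTC CTA CAT CAT ACA TCT AGG — no ATG→stop ORF.
ORFs ≥ 60 nucleotides: frame +3 6–77 (72 nucleotides). Count = 1.

1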